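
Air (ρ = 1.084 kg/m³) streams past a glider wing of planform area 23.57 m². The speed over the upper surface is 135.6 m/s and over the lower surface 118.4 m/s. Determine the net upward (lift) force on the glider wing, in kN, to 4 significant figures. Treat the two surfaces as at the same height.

With equal heights on the two surfaces, Bernoulli gives P_lower − P_upper = ½ρ(v_upper² − v_lower²).
ΔP = ½·1.084·(135.6² − 118.4²) = 2368 Pa.
Lift = ΔP · A = 2368 × 23.57 = 55810 N.

55.81 kN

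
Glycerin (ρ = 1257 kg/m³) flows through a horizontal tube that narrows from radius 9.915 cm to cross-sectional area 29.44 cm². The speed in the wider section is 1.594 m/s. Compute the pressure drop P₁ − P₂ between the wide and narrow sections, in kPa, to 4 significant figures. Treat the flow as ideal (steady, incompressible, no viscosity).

ΔP ≈ 174.1 kPa

The volume flow rate is constant, so v₂ = (A₁/A₂)v₁ = (308.8/29.44)·1.594 = 16.72 m/s.
Along the horizontal streamline, P + ½ρv² is constant.
P₁ − P₂ = ½·1257·(16.72² − 1.594²) = ½·1257·277.1 = 174100 Pa.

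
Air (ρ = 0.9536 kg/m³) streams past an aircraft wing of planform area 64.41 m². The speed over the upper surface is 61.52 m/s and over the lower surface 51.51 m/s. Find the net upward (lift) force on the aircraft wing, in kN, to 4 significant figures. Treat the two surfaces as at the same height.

34.75 kN

From P + ½ρv² = const at equal height, P_low − P_up = ½ρ(v_up² − v_low²).
ΔP = ½·0.9536·(61.52² − 51.51²) = 539.5 Pa.
Lift = ΔP · A = 539.5 × 64.41 = 34750 N.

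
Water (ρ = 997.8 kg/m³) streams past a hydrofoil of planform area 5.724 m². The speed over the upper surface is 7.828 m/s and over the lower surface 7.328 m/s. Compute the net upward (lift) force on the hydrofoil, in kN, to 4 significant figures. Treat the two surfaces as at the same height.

F ≈ 21.64 kN

With equal heights on the two surfaces, Bernoulli gives P_lower − P_upper = ½ρ(v_upper² − v_lower²).
ΔP = ½·997.8·(7.828² − 7.328²) = 3781 Pa.
Lift = ΔP · A = 3781 × 5.724 = 21640 N.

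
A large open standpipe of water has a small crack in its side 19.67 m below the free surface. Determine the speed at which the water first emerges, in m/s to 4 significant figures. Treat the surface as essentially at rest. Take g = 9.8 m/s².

With the surface at rest and both surface and jet at atmospheric pressure, Bernoulli gives ρg h = ½ρv², so v = √(2gh) = √(2·9.8·19.67) = 19.63 m/s.

v ≈ 19.63 m/s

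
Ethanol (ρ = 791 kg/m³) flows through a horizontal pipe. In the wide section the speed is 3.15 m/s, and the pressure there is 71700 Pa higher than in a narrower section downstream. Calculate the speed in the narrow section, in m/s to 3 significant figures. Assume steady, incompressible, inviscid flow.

Along the level pipe P + ½ρv² is conserved, hence v₂² = v₁² + 2(P₁ − P₂)/ρ.
v₂ = √(3.15² + 2·71700/791) = √(9.92 + 181) = 13.8 m/s.

v₂ ≈ 13.8 m/s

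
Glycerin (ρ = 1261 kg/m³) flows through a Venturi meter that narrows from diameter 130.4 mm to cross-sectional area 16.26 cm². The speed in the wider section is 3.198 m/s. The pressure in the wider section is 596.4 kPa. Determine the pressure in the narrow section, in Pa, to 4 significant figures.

167800 Pa

Continuity gives A₁v₁ = A₂v₂, so v₂ = (133.6 cm²)/(16.26 cm²) × 3.198 m/s = 26.27 m/s.
The pipe is horizontal, so Bernoulli reduces to P₁ + ½ρv₁² = P₂ + ½ρv₂².
P₂ = P₁ − ½ρ(v₂² − v₁²) = 596400 − ½·1261·(26.27² − 3.198²) = 596400 − 428600 = 167800 Pa.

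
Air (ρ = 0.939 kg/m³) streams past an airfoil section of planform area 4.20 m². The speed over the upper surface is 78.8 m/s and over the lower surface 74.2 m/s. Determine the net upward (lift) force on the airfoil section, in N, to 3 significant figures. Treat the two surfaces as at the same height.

The faster flow above has the lower pressure; Bernoulli (same height) gives ΔP = ½ρ(v_up² − v_low²).
ΔP = ½·0.939·(78.8² − 74.2²) = 330 Pa.
Lift = ΔP · A = 330 × 4.20 = 1390 N.

F ≈ 1390 N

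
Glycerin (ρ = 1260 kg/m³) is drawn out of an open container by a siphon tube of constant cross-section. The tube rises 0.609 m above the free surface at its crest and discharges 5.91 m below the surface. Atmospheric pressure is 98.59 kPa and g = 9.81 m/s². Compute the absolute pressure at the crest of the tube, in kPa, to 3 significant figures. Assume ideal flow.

P_top = 18.0 kPa

Bernoulli surface→outlet gives ½v² = g·h_out, so v = √(2·9.81·5.91) = 10.8 m/s.
Continuity keeps v the same throughout the tube; from surface to crest, P_atm + 0 = P_top + ½ρv² + ρg·h_top.
P_top = 98590 − ½·1260·10.8² − 1260·9.81·0.609 = 18000 Pa.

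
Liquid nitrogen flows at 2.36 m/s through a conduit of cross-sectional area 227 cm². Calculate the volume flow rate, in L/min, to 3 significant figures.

Q ≈ 3210 L/min

Q = A·v = 0.0227 m² × 2.36 m/s = 0.0536 m³/s.
Converting: 0.0536 m³/s × 60000 = 3210 L/min.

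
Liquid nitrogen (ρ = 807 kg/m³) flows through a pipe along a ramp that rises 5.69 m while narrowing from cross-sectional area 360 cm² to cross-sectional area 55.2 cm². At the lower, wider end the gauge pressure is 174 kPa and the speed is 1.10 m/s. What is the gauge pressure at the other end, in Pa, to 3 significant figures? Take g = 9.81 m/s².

Continuity gives A₁v₁ = A₂v₂, so v₂ = (360 cm²)/(55.2 cm²) × 1.10 m/s = 7.17 m/s.
Applying Bernoulli between the two ends and solving for P₂: P₂ = P₁ + ½ρ(v₁² − v₂²) − ρgΔh.
P₂ = 174000 + ½·807·(1.10² − 7.17²) − 807·9.81·(+5.69) = 174000 + (-20300) − (45000) = 109000 Pa.

P₂ ≈ 109000 Pa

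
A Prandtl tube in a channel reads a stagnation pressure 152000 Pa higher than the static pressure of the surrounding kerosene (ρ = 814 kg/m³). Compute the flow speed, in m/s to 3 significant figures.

v ≈ 19.3 m/s

The dynamic pressure equals the rise in static pressure at the stagnation point: ΔP = ½ρv².
v = √(2ΔP/ρ) = √(2·152000/814) = 19.3 m/s.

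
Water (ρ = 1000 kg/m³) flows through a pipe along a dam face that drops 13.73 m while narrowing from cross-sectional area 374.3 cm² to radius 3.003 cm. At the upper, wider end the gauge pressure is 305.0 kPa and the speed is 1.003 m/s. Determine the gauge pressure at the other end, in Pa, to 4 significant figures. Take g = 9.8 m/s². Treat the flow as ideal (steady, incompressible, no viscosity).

The volume flow rate is constant, so v₂ = (A₁/A₂)v₁ = (374.3/28.33)·1.003 = 13.25 m/s.
Energy conservation along the streamline gives P₂ = P₁ − ½ρ(v₂² − v₁²) − ρg(h₂ − h₁).
P₂ = 305000 + ½·1000·(1.003² − 13.25²) − 1000·9.8·(−13.73) = 305000 + (-87300) − (-134600) = 352300 Pa.

P₂ = 352300 Pa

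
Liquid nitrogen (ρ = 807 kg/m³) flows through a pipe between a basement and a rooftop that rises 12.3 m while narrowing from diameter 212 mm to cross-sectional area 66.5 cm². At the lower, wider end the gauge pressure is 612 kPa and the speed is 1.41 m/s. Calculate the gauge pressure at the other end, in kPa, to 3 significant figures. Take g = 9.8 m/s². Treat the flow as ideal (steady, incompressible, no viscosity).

P₂ = 493 kPa

Mass conservation (A₁v₁ = A₂v₂) gives v₂ = 1.41 × 353/66.5 = 7.48 m/s.
Energy conservation along the streamline gives P₂ = P₁ − ½ρ(v₂² − v₁²) − ρg(h₂ − h₁).
P₂ = 612000 + ½·807·(1.41² − 7.48²) − 807·9.8·(+12.3) = 612000 + (-21800) − (97300) = 493000 Pa.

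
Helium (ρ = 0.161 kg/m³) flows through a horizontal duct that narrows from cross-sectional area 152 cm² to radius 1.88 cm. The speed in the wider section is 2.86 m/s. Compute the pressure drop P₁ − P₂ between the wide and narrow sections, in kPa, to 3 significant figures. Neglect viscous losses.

Mass conservation (A₁v₁ = A₂v₂) gives v₂ = 2.86 × 152/11.1 = 39.2 m/s.
The pipe is horizontal, so Bernoulli reduces to P₁ + ½ρv₁² = P₂ + ½ρv₂².
P₁ − P₂ = ½·0.161·(39.2² − 2.86²) = ½·0.161·1520 = 123 Pa.

ΔP ≈ 0.123 kPa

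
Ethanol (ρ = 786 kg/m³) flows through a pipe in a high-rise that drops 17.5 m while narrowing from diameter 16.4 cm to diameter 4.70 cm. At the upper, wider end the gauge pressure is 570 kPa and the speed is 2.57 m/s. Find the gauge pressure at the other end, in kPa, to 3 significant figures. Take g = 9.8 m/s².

Continuity gives A₁v₁ = A₂v₂, so v₂ = (211 cm²)/(17.3 cm²) × 2.57 m/s = 31.3 m/s.
Energy conservation along the streamline gives P₂ = P₁ − ½ρ(v₂² − v₁²) − ρg(h₂ − h₁).
P₂ = 570000 + ½·786·(2.57² − 31.3²) − 786·9.8·(−17.5) = 570000 + (-382000) − (-135000) = 323000 Pa.

P₂ ≈ 323 kPa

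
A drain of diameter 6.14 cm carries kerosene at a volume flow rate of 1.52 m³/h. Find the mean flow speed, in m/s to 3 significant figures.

v = 0.143 m/s

Q = 1.52 m³/h = 0.000422 m³/s.
v = Q/A = 0.000422 / 0.00296 = 0.143 m/s.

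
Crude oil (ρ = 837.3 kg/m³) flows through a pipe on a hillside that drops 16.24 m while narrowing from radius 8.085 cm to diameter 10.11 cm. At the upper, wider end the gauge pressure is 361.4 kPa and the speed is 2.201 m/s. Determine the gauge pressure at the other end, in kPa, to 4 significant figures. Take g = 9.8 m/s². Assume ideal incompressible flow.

The volume flow rate is constant, so v₂ = (A₁/A₂)v₁ = (205.4/80.28)·2.201 = 5.630 m/s.
Applying Bernoulli between the two ends and solving for P₂: P₂ = P₁ + ½ρ(v₁² − v₂²) − ρgΔh.
P₂ = 361400 + ½·837.3·(2.201² − 5.630²) − 837.3·9.8·(−16.24) = 361400 + (-11240) − (-133300) = 483400 Pa.

P₂ ≈ 483.4 kPa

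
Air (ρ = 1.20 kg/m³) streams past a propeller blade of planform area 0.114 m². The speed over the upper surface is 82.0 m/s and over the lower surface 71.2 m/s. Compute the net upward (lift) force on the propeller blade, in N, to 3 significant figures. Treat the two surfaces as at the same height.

113 N

From P + ½ρv² = const at equal height, P_low − P_up = ½ρ(v_up² − v_low²).
ΔP = ½·1.20·(82.0² − 71.2²) = 993 Pa.
Lift = ΔP · A = 993 × 0.114 = 113 N.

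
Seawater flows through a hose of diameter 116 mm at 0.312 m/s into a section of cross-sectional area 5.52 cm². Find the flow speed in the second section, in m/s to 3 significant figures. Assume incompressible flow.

The volume flow rate is constant, so v₂ = (A₁/A₂)v₁ = (106/5.52)·0.312 = 5.97 m/s.

v₂ ≈ 5.97 m/s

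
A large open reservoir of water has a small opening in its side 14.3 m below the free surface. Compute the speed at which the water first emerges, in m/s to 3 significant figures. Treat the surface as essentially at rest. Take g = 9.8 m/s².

v ≈ 16.7 m/s

The surface is effectively still and both ends are open, so ½v² = gh and v = √(2·9.8·14.3) = 16.7 m/s.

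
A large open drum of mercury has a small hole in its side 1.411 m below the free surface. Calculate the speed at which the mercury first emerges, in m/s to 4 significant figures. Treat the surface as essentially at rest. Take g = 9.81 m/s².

With the surface at rest and both surface and jet at atmospheric pressure, Bernoulli gives ρg h = ½ρv², so v = √(2gh) = √(2·9.81·1.411) = 5.262 m/s.

v ≈ 5.262 m/s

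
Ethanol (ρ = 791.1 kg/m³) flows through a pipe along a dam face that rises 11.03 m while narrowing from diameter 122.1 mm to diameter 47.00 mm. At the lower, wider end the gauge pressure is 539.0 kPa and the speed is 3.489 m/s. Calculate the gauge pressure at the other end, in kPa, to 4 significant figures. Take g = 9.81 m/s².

P₂ = 238.9 kPa

By continuity, v₂ = v₁·A₁/A₂ = 3.489·(117.1/17.35) = 23.55 m/s.
Bernoulli: P₁ + ½ρv₁² + ρg h₁ = P₂ + ½ρv₂² + ρg h₂, so P₂ = P₁ + ½ρ(v₁² − v₂²) − ρg(h₂ − h₁).
P₂ = 539000 + ½·791.1·(3.489² − 23.55²) − 791.1·9.81·(+11.03) = 539000 + (-214500) − (85600) = 238900 Pa.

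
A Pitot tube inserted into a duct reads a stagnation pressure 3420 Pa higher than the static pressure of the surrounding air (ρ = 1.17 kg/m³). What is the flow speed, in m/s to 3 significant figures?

The dynamic pressure equals the rise in static pressure at the stagnation point: ΔP = ½ρv².
v = √(2ΔP/ρ) = √(2·3420/1.17) = 76.5 m/s.

v ≈ 76.5 m/s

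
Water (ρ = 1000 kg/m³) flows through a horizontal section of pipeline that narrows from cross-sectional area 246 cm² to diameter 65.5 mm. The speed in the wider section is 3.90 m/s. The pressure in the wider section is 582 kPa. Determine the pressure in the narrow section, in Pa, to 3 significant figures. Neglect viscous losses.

Continuity gives A₁v₁ = A₂v₂, so v₂ = (246 cm²)/(33.7 cm²) × 3.90 m/s = 28.5 m/s.
The pipe is horizontal, so Bernoulli reduces to P₁ + ½ρv₁² = P₂ + ½ρv₂².
P₂ = P₁ − ½ρ(v₂² − v₁²) = 582000 − ½·1000·(28.5² − 3.90²) = 582000 − 398000 = 184000 Pa.

P₂ ≈ 184000 Pa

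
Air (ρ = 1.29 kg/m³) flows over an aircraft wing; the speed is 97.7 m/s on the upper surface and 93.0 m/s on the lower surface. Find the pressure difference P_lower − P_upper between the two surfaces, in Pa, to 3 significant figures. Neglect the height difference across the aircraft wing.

ΔP ≈ 578 Pa

With negligible Δh, P + ½ρv² is constant, so P_low − P_up = ½ρ(v_up² − v_low²).
ΔP = ½·1.29·(97.7² − 93.0²) = 578 Pa.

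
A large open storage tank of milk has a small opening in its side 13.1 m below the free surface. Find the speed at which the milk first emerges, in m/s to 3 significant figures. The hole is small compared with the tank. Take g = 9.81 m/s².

Torricelli's result v = √(2gh) gives v = √(2·9.81·13.1) = 16.0 m/s.

16.0 m/s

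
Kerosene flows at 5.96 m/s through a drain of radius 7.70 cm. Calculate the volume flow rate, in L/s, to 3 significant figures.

Q = A·v = 0.0186 m² × 5.96 m/s = 0.111 m³/s.
Converting: 0.111 m³/s × 1000 = 111 L/s.

Q = 111 L/s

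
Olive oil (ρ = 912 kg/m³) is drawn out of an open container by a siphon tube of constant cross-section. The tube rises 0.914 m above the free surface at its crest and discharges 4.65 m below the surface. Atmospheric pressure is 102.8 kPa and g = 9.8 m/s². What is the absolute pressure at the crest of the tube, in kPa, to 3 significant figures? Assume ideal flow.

53.1 kPa

Bernoulli surface→outlet gives ½v² = g·h_out, so v = √(2·9.8·4.65) = 9.55 m/s.
The bore is uniform, so the speed at the crest is the same v. Bernoulli surface→crest: P_atm = P_top + ½ρv² + ρg·h_top.
P_top = 102800 − ½·912·9.55² − 912·9.8·0.914 = 53100 Pa.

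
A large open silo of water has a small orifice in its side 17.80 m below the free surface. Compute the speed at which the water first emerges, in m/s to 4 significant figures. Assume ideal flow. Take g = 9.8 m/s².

v ≈ 18.68 m/s

With the surface at rest and both surface and jet at atmospheric pressure, Bernoulli gives ρg h = ½ρv², so v = √(2gh) = √(2·9.8·17.80) = 18.68 m/s.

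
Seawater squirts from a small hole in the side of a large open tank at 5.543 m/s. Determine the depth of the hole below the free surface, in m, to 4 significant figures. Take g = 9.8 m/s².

h ≈ 1.568 m

Torricelli: v = √(2gh), so h = v²/(2g).
h = 5.543²/(2·9.8) = 30.72/19.60 = 1.568 m.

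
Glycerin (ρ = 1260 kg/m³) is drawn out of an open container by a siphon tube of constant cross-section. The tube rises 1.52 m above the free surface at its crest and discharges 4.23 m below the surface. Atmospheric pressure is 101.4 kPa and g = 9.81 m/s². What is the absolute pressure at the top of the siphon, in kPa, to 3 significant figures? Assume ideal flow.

P_top = 30.3 kPa

Bernoulli surface→outlet gives ½v² = g·h_out, so v = √(2·9.81·4.23) = 9.11 m/s.
Continuity keeps v the same throughout the tube; from surface to crest, P_atm + 0 = P_top + ½ρv² + ρg·h_top.
P_top = 101400 − ½·1260·9.11² − 1260·9.81·1.52 = 30300 Pa.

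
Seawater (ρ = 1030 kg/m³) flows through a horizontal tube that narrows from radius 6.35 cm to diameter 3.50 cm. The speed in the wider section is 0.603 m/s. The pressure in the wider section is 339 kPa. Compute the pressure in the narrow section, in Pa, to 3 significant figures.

The volume flow rate is constant, so v₂ = (A₁/A₂)v₁ = (127/9.62)·0.603 = 7.94 m/s.
With no height change, Bernoulli's equation is P₁ + ½ρv₁² = P₂ + ½ρv₂².
P₂ = P₁ − ½ρ(v₂² − v₁²) = 339000 − ½·1030·(7.94² − 0.603²) = 339000 − 32300 = 307000 Pa.

P₂ ≈ 307000 Pa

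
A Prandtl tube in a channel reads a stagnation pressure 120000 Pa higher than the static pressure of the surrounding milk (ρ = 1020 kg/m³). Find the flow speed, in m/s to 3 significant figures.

v ≈ 15.3 m/s

At the stagnation point the flow is brought to rest, so Bernoulli gives P_stag − P_static = ½ρv².
v = √(2ΔP/ρ) = √(2·120000/1020) = 15.3 m/s.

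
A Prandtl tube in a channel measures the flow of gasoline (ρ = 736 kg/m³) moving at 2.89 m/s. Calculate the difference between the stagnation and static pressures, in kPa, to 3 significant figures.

3.07 kPa

Bernoulli between the free stream and the stagnation point: ½ρv² = P_stag − P_static.
ΔP = ½·736·2.89² = 3070 Pa.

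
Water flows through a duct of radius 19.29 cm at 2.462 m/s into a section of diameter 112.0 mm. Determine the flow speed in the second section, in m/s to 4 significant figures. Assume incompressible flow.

v₂ ≈ 29.21 m/s

Mass conservation (A₁v₁ = A₂v₂) gives v₂ = 2.462 × 1169/98.52 = 29.21 m/s.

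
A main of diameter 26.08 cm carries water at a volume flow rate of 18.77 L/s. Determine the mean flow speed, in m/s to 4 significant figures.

v ≈ 0.3514 m/s

Q = 18.77 L/s = 0.01877 m³/s.
v = Q/A = 0.01877 / 0.05342 = 0.3514 m/s.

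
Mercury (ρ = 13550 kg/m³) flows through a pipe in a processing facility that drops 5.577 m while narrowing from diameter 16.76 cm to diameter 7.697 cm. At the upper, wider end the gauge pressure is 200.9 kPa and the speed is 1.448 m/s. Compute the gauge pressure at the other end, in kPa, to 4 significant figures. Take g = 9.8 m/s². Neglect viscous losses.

By continuity, v₂ = v₁·A₁/A₂ = 1.448·(220.6/46.53) = 6.866 m/s.
Applying Bernoulli between the two ends and solving for P₂: P₂ = P₁ + ½ρ(v₁² − v₂²) − ρgΔh.
P₂ = 200900 + ½·13550·(1.448² − 6.866²) − 13550·9.8·(−5.577) = 200900 + (-305100) − (-740600) = 636300 Pa.

P₂ ≈ 636.3 kPa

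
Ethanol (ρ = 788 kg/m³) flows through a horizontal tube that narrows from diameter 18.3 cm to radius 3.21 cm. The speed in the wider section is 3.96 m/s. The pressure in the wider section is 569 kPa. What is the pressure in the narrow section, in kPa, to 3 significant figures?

P₂ ≈ 167 kPa

Mass conservation (A₁v₁ = A₂v₂) gives v₂ = 3.96 × 263/32.4 = 32.2 m/s.
Bernoulli (h₁ = h₂): P₁ − P₂ = ½ρ(v₂² − v₁²).
P₂ = P₁ − ½ρ(v₂² − v₁²) = 569000 − ½·788·(32.2² − 3.96²) = 569000 − 402000 = 167000 Pa.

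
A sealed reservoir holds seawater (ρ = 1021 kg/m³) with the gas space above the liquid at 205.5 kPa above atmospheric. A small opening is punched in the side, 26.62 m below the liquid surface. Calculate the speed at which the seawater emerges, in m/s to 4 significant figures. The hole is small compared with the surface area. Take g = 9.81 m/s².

Take point 1 at the surface (v₁ ≈ 0) and point 2 at the hole (at atmospheric pressure). Bernoulli: P₁ + ρg h = P_atm + ½ρv₂².
With P₁ − P_atm = 205500 Pa, v₂ = √(2gh + 2ΔP/ρ) = √(2·9.81·26.62 + 2·205500/1021) = 30.41 m/s.

30.41 m/s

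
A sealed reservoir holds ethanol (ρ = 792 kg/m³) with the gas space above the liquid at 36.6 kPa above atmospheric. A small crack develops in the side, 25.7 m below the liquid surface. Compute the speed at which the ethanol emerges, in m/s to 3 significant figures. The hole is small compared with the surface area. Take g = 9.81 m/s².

v = 24.4 m/s

Take point 1 at the surface (v₁ ≈ 0) and point 2 at the hole (at atmospheric pressure). Bernoulli: P₁ + ρg h = P_atm + ½ρv₂².
With P₁ − P_atm = 36600 Pa, v₂ = √(2gh + 2ΔP/ρ) = √(2·9.81·25.7 + 2·36600/792) = 24.4 m/s.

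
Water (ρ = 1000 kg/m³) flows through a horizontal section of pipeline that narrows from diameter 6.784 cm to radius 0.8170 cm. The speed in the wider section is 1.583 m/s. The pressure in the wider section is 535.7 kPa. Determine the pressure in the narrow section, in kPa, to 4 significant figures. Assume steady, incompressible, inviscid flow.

Mass conservation (A₁v₁ = A₂v₂) gives v₂ = 1.583 × 36.15/2.097 = 27.29 m/s.
With no height change, Bernoulli's equation is P₁ + ½ρv₁² = P₂ + ½ρv₂².
P₂ = P₁ − ½ρ(v₂² − v₁²) = 535700 − ½·1000·(27.29² − 1.583²) = 535700 − 371000 = 164700 Pa.

164.7 kPa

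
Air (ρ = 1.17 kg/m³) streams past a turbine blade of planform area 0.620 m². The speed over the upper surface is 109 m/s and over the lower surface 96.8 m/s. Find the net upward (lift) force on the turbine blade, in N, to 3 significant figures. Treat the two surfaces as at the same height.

F ≈ 911 N

With equal heights on the two surfaces, Bernoulli gives P_lower − P_upper = ½ρ(v_upper² − v_lower²).
ΔP = ½·1.17·(109² − 96.8²) = 1470 Pa.
Lift = ΔP · A = 1470 × 0.620 = 911 N.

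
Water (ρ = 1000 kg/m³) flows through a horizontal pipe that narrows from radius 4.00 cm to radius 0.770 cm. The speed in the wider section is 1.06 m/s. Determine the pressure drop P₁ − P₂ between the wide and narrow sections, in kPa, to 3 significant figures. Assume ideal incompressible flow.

ΔP ≈ 409 kPa

Mass conservation (A₁v₁ = A₂v₂) gives v₂ = 1.06 × 50.3/1.86 = 28.6 m/s.
Along the horizontal streamline, P + ½ρv² is constant.
P₁ − P₂ = ½·1000·(28.6² − 1.06²) = ½·1000·817 = 409000 Pa.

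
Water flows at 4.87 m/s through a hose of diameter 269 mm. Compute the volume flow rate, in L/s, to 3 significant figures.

277 L/s

Q = A·v = 0.0568 m² × 4.87 m/s = 0.277 m³/s.
Converting: 0.277 m³/s × 1000 = 277 L/s.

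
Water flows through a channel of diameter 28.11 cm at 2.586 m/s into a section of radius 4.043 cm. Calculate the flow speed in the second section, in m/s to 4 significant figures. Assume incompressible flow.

Continuity gives A₁v₁ = A₂v₂, so v₂ = (620.6 cm²)/(51.35 cm²) × 2.586 m/s = 31.25 m/s.

v₂ ≈ 31.25 m/s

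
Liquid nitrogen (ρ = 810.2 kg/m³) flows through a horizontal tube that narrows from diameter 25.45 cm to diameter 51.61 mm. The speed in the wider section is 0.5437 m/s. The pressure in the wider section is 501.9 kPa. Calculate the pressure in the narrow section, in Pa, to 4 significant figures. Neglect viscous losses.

Mass conservation (A₁v₁ = A₂v₂) gives v₂ = 0.5437 × 508.7/20.92 = 13.22 m/s.
With no height change, Bernoulli's equation is P₁ + ½ρv₁² = P₂ + ½ρv₂².
P₂ = P₁ − ½ρ(v₂² − v₁²) = 501900 − ½·810.2·(13.22² − 0.5437²) = 501900 − 70690 = 431200 Pa.

P₂ = 431200 Pa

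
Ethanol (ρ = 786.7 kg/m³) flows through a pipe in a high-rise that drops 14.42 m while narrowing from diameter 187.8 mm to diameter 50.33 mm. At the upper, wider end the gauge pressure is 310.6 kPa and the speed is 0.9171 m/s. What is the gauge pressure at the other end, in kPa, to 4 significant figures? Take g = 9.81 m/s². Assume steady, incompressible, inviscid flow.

Continuity gives A₁v₁ = A₂v₂, so v₂ = (277.0 cm²)/(19.89 cm²) × 0.9171 m/s = 12.77 m/s.
Applying Bernoulli between the two ends and solving for P₂: P₂ = P₁ + ½ρ(v₁² − v₂²) − ρgΔh.
P₂ = 310600 + ½·786.7·(0.9171² − 12.77²) − 786.7·9.81·(−14.42) = 310600 + (-63800) − (-111300) = 358100 Pa.

P₂ ≈ 358.1 kPa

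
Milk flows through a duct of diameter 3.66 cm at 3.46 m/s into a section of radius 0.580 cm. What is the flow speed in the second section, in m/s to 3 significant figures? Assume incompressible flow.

Mass conservation (A₁v₁ = A₂v₂) gives v₂ = 3.46 × 10.5/1.06 = 34.4 m/s.

34.4 m/s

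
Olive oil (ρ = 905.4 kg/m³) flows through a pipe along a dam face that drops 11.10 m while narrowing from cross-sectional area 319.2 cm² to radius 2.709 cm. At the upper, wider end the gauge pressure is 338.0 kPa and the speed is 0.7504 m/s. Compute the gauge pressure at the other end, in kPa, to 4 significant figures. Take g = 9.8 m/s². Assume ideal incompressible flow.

P₂ ≈ 387.9 kPa

Continuity gives A₁v₁ = A₂v₂, so v₂ = (319.2 cm²)/(23.06 cm²) × 0.7504 m/s = 10.39 m/s.
Applying Bernoulli between the two ends and solving for P₂: P₂ = P₁ + ½ρ(v₁² − v₂²) − ρgΔh.
P₂ = 338000 + ½·905.4·(0.7504² − 10.39²) − 905.4·9.8·(−11.10) = 338000 + (-48610) − (-98490) = 387900 Pa.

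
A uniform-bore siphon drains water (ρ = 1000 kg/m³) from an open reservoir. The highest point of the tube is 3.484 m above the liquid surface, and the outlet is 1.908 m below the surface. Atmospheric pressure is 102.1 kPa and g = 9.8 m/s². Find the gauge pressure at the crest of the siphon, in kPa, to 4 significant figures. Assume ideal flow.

From the surface to the outlet (both open to atmosphere, surface at rest): v = √(2g·h_out) = √(2·9.8·1.908) = 6.115 m/s.
The bore is uniform, so the speed at the crest is the same v. Bernoulli surface→crest: P_atm = P_top + ½ρv² + ρg·h_top.
P_top = 102100 − ½·1000·6.115² − 1000·9.8·3.484 = 49260 Pa. So P_gauge = P_top − P_atm = -52840 Pa.

P_gauge = -52.84 kPa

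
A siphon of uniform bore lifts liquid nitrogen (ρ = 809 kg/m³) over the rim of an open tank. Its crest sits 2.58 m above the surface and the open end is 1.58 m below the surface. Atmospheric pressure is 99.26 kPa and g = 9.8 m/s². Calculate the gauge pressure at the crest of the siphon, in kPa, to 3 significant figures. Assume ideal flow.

-33.0 kPa

Bernoulli surface→outlet gives ½v² = g·h_out, so v = √(2·9.8·1.58) = 5.56 m/s.
With constant cross-section the crest speed equals v; applying Bernoulli from the surface up to the crest, P_top = P_atm − ½ρv² − ρg·h_top.
P_top = 99260 − ½·809·5.56² − 809·9.8·2.58 = 66300 Pa. So P_gauge = P_top − P_atm = -33000 Pa.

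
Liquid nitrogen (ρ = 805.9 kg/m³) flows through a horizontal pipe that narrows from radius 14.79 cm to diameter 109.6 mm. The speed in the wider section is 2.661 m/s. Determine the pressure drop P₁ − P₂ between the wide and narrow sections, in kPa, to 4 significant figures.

Mass conservation (A₁v₁ = A₂v₂) gives v₂ = 2.661 × 687.2/94.34 = 19.38 m/s.
Bernoulli (h₁ = h₂): P₁ − P₂ = ½ρ(v₂² − v₁²).
P₁ − P₂ = ½·805.9·(19.38² − 2.661²) = ½·805.9·368.6 = 148500 Pa.

ΔP ≈ 148.5 kPa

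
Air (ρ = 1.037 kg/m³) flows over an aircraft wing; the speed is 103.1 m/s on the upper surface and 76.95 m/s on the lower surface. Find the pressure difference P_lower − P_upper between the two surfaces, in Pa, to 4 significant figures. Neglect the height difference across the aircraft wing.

ΔP ≈ 2441 Pa

Bernoulli (same height): P_lower − P_upper = ½ρ(v_upper² − v_lower²).
ΔP = ½·1.037·(103.1² − 76.95²) = 2441 Pa.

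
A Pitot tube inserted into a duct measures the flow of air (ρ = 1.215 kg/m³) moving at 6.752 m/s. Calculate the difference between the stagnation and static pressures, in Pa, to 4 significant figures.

ΔP ≈ 27.70 Pa

At the stagnation point the flow is brought to rest, so Bernoulli gives P_stag − P_static = ½ρv².
ΔP = ½·1.215·6.752² = 27.70 Pa.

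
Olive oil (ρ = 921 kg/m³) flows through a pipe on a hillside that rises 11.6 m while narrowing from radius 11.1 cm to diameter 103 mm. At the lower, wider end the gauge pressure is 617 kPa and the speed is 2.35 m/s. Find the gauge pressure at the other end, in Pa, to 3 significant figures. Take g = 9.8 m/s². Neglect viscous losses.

P₂ ≈ 460000 Pa

The volume flow rate is constant, so v₂ = (A₁/A₂)v₁ = (387/83.3)·2.35 = 10.9 m/s.
Bernoulli: P₁ + ½ρv₁² + ρg h₁ = P₂ + ½ρv₂² + ρg h₂, so P₂ = P₁ + ½ρ(v₁² − v₂²) − ρg(h₂ − h₁).
P₂ = 617000 + ½·921·(2.35² − 10.9²) − 921·9.8·(+11.6) = 617000 + (-52300) − (105000) = 460000 Pa.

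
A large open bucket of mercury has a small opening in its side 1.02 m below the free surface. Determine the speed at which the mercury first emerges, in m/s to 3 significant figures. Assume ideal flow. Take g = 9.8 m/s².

With the surface at rest and both surface and jet at atmospheric pressure, Bernoulli gives ρg h = ½ρv², so v = √(2gh) = √(2·9.8·1.02) = 4.47 m/s.

v ≈ 4.47 m/s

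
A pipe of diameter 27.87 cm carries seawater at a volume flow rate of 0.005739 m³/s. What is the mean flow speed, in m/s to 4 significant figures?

v = 0.09407 m/s

Q = 0.005739 m³/s = 0.005739 m³/s.
v = Q/A = 0.005739 / 0.06100 = 0.09407 m/s.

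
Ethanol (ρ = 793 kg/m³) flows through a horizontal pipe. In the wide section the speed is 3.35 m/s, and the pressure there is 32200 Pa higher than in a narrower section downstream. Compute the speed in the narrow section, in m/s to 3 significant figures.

With h₁ = h₂, rearranging Bernoulli gives v₂ = √(v₁² + 2ΔP/ρ).
v₂ = √(3.35² + 2·32200/793) = √(11.2 + 81.2) = 9.61 m/s.

9.61 m/s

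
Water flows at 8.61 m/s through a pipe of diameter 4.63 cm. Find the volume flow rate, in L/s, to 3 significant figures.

Q ≈ 14.5 L/s

Q = A·v = 0.00168 m² × 8.61 m/s = 0.0145 m³/s.
Converting: 0.0145 m³/s × 1000 = 14.5 L/s.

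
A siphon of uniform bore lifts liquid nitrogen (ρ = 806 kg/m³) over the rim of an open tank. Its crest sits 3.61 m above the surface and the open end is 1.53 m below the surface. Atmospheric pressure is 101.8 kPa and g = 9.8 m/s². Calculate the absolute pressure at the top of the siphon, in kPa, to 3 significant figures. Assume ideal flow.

P_top ≈ 61.2 kPa

Bernoulli surface→outlet gives ½v² = g·h_out, so v = √(2·9.8·1.53) = 5.48 m/s.
The bore is uniform, so the speed at the crest is the same v. Bernoulli surface→crest: P_atm = P_top + ½ρv² + ρg·h_top.
P_top = 101800 − ½·806·5.48² − 806·9.8·3.61 = 61200 Pa.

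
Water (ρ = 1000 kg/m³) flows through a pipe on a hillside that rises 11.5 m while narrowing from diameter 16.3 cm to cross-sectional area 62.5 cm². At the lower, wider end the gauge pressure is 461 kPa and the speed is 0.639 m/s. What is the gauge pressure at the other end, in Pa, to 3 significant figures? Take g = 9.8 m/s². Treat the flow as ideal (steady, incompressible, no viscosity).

P₂ ≈ 346000 Pa

The volume flow rate is constant, so v₂ = (A₁/A₂)v₁ = (209/62.5)·0.639 = 2.13 m/s.
Bernoulli: P₁ + ½ρv₁² + ρg h₁ = P₂ + ½ρv₂² + ρg h₂, so P₂ = P₁ + ½ρ(v₁² − v₂²) − ρg(h₂ − h₁).
P₂ = 461000 + ½·1000·(0.639² − 2.13²) − 1000·9.8·(+11.5) = 461000 + (-2070) − (113000) = 346000 Pa.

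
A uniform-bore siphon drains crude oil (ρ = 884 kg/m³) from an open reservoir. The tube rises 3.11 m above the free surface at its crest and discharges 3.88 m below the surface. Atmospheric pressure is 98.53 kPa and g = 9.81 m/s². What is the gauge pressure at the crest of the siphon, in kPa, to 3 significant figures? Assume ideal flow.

-60.6 kPa

The outlet speed comes from Torricelli: v = √(2g·3.88) = 8.72 m/s.
Continuity keeps v the same throughout the tube; from surface to crest, P_atm + 0 = P_top + ½ρv² + ρg·h_top.
P_top = 98530 − ½·884·8.72² − 884·9.81·3.11 = 37900 Pa. So P_gauge = P_top − P_atm = -60600 Pa.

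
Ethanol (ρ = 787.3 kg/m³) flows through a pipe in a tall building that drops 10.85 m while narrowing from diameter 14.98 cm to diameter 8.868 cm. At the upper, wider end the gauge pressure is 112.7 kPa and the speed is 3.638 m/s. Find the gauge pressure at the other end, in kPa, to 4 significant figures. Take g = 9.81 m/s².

P₂ ≈ 159.3 kPa

Mass conservation (A₁v₁ = A₂v₂) gives v₂ = 3.638 × 176.2/61.76 = 10.38 m/s.
Energy conservation along the streamline gives P₂ = P₁ − ½ρ(v₂² − v₁²) − ρg(h₂ − h₁).
P₂ = 112700 + ½·787.3·(3.638² − 10.38²) − 787.3·9.81·(−10.85) = 112700 + (-37210) − (-83800) = 159300 Pa.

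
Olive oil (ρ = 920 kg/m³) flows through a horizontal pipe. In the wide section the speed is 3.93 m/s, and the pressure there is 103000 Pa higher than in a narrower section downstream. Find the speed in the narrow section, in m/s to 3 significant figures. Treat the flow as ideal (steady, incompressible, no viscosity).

v₂ ≈ 15.5 m/s

Horizontal Bernoulli: P₁ + ½ρv₁² = P₂ + ½ρv₂², so v₂² = v₁² + 2(P₁ − P₂)/ρ.
v₂ = √(3.93² + 2·103000/920) = √(15.4 + 224) = 15.5 m/s.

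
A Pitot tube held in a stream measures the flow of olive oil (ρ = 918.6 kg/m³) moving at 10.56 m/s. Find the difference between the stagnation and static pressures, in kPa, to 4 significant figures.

ΔP ≈ 51.22 kPa

Bernoulli between the free stream and the stagnation point: ½ρv² = P_stag − P_static.
ΔP = ½·918.6·10.56² = 51220 Pa.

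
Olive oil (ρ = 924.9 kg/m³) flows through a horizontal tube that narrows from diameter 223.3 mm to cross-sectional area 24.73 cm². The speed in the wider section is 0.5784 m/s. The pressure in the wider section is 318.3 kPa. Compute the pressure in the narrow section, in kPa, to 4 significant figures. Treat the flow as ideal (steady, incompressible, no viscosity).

Continuity gives A₁v₁ = A₂v₂, so v₂ = (391.6 cm²)/(24.73 cm²) × 0.5784 m/s = 9.159 m/s.
The pipe is horizontal, so Bernoulli reduces to P₁ + ½ρv₁² = P₂ + ½ρv₂².
P₂ = P₁ − ½ρ(v₂² − v₁²) = 318300 − ½·924.9·(9.159² − 0.5784²) = 318300 − 38640 = 279700 Pa.

279.7 kPa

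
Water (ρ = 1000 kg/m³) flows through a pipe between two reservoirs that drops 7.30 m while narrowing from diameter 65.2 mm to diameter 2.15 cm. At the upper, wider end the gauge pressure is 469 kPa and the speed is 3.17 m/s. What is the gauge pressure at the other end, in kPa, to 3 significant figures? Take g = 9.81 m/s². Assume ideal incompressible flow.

The volume flow rate is constant, so v₂ = (A₁/A₂)v₁ = (33.4/3.63)·3.17 = 29.2 m/s.
Energy conservation along the streamline gives P₂ = P₁ − ½ρ(v₂² − v₁²) − ρg(h₂ − h₁).
P₂ = 469000 + ½·1000·(3.17² − 29.2²) − 1000·9.81·(−7.30) = 469000 + (-420000) − (-71600) = 121000 Pa.

P₂ ≈ 121 kPa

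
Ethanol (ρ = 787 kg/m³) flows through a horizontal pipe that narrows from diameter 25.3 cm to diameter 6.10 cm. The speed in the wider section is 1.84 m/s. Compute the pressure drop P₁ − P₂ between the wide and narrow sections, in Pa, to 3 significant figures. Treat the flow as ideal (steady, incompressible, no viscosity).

ΔP ≈ 393000 Pa

By continuity, v₂ = v₁·A₁/A₂ = 1.84·(503/29.2) = 31.7 m/s.
With no height change, Bernoulli's equation is P₁ + ½ρv₁² = P₂ + ½ρv₂².
P₁ − P₂ = ½·787·(31.7² − 1.84²) = ½·787·998 = 393000 Pa.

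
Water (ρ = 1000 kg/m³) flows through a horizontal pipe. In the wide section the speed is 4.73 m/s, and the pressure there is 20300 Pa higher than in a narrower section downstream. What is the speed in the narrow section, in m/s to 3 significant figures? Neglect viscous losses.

v₂ ≈ 7.94 m/s

Horizontal Bernoulli: P₁ + ½ρv₁² = P₂ + ½ρv₂², so v₂² = v₁² + 2(P₁ − P₂)/ρ.
v₂ = √(4.73² + 2·20300/1000) = √(22.4 + 40.6) = 7.94 m/s.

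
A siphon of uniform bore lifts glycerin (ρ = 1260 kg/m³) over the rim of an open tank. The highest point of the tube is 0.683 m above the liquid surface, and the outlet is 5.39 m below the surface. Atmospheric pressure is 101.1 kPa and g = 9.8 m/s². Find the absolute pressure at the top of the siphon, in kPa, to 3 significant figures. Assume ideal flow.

26.1 kPa

From the surface to the outlet (both open to atmosphere, surface at rest): v = √(2g·h_out) = √(2·9.8·5.39) = 10.3 m/s.
The bore is uniform, so the speed at the crest is the same v. Bernoulli surface→crest: P_atm = P_top + ½ρv² + ρg·h_top.
P_top = 101100 − ½·1260·10.3² − 1260·9.8·0.683 = 26100 Pa.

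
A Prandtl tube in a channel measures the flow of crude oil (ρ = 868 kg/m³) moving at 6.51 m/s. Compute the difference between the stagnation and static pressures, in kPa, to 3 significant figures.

ΔP ≈ 18.4 kPa

At the stagnation point the flow is brought to rest, so Bernoulli gives P_stag − P_static = ½ρv².
ΔP = ½·868·6.51² = 18400 Pa.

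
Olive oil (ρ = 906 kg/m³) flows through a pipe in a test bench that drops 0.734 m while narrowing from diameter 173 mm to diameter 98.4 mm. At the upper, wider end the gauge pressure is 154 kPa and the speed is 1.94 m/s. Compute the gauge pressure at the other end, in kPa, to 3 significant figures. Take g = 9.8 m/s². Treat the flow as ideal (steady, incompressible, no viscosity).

P₂ ≈ 146 kPa

Mass conservation (A₁v₁ = A₂v₂) gives v₂ = 1.94 × 235/76.0 = 6.00 m/s.
Applying Bernoulli between the two ends and solving for P₂: P₂ = P₁ + ½ρ(v₁² − v₂²) − ρgΔh.
P₂ = 154000 + ½·906·(1.94² − 6.00²) − 906·9.8·(−0.734) = 154000 + (-14600) − (-6520) = 146000 Pa.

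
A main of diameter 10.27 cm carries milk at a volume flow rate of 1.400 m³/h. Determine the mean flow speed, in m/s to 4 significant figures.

v ≈ 0.04695 m/s

Q = 1.400 m³/h = 0.0003889 m³/s.
v = Q/A = 0.0003889 / 0.008284 = 0.04695 m/s.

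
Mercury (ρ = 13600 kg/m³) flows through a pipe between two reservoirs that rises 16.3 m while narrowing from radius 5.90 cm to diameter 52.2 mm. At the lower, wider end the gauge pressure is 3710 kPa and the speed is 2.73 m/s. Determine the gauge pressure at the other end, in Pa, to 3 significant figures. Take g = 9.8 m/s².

265000 Pa

Mass conservation (A₁v₁ = A₂v₂) gives v₂ = 2.73 × 109/21.4 = 14.0 m/s.
Applying Bernoulli between the two ends and solving for P₂: P₂ = P₁ + ½ρ(v₁² − v₂²) − ρgΔh.
P₂ = 3710000 + ½·13600·(2.73² − 14.0²) − 13600·9.8·(+16.3) = 3710000 + (-1270000) − (2170000) = 265000 Pa.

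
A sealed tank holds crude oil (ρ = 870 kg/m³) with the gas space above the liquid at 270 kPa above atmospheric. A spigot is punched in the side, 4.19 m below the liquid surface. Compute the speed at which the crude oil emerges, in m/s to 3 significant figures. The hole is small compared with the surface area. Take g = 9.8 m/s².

v = 26.5 m/s

Take point 1 at the surface (v₁ ≈ 0) and point 2 at the hole (at atmospheric pressure). Bernoulli: P₁ + ρg h = P_atm + ½ρv₂².
With P₁ − P_atm = 270000 Pa, v₂ = √(2gh + 2ΔP/ρ) = √(2·9.8·4.19 + 2·270000/870) = 26.5 m/s.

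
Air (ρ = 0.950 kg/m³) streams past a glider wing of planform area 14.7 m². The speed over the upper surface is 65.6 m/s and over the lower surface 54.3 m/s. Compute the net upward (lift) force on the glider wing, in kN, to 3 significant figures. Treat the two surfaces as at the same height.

F ≈ 9.46 kN

With equal heights on the two surfaces, Bernoulli gives P_lower − P_upper = ½ρ(v_upper² − v_lower²).
ΔP = ½·0.950·(65.6² − 54.3²) = 644 Pa.
Lift = ΔP · A = 644 × 14.7 = 9460 N.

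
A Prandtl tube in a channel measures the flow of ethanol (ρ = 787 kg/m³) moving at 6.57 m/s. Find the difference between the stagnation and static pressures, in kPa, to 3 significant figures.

ΔP = 17.0 kPa

The dynamic pressure equals the rise in static pressure at the stagnation point: ΔP = ½ρv².
ΔP = ½·787·6.57² = 17000 Pa.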